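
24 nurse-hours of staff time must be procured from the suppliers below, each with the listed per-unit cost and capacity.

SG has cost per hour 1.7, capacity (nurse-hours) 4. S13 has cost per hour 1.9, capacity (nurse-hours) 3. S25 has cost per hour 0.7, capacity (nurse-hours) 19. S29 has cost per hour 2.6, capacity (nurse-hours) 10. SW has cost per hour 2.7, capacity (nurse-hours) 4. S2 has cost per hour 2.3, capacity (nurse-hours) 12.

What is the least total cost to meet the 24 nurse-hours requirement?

Fill from the cheapest supplier first.
S25 at 0.7: take all 19 nurse-hours — 5 still needed.
SG (1.7): use full 4 — 1 nurse-hours to go.
S13 at 1.9: take 1 of its 3 — requirement met.
S2, S29, SW: unused.
Cost = 19×0.7 + 4×1.7 + 1×1.9 = 22.

22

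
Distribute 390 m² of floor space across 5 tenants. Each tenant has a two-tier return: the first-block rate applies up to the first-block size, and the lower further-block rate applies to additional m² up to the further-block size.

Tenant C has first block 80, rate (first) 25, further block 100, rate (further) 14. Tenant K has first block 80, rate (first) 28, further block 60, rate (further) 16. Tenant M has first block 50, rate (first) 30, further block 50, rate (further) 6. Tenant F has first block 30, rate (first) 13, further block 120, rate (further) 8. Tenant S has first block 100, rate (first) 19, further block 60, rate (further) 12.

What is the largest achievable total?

Order all 10 blocks by rate: Tenant M/first 30 > Tenant K/first 28 > Tenant C/first 25 > Tenant S/first 19 > Tenant K/second 16 > Tenant C/second 14 > Tenant F/first 13 > Tenant S/second 12 > Tenant F/second 8 > Tenant M/second 6.
Fill Tenant M first block (50 at 30) ; 340 left.
Tenant K/first (28): +80 ; 260 left.
Tenant C first at 25: fill all 80 ; 180 left.
Tenant S first at 19: fill all 100 ; 80 left.
Tenant K/second (16): +60 ; 20 left.
20 remain; put them into Tenant C second at 14.
Total = 30×50 + 28×80 + 25×80 + 19×100 + 16×60 + 14×20 = 8880.

8880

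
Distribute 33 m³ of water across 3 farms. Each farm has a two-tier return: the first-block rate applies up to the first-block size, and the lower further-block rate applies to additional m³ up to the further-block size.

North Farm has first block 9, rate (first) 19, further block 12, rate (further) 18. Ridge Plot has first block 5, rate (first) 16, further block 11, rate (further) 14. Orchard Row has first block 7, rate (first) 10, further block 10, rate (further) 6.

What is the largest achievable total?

Order all 6 blocks by rate: North Farm/tier1 19 > North Farm/tier2 18 > Ridge Plot/tier1 16 > Ridge Plot/tier2 14 > Orchard Row/tier1 10 > Orchard Row/tier2 6.
North Farm/tier1 (19): +9 ; 24 left.
North Farm/tier2 (18): +12 ; 12 left.
Ridge Plot tier1 at 16: fill all 5 ; 7 left.
Ridge Plot tier2 at 14: only 7 left, fill 7.
Total = 19×9 + 18×12 + 16×5 + 14×7 = 565.

565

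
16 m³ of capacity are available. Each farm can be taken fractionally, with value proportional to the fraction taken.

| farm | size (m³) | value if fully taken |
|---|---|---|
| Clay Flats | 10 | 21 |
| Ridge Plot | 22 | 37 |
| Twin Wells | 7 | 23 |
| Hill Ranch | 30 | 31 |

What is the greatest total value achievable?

41.9

Sort by value density: Twin Wells 23/7≈3.29, Clay Flats 21/10≈2.1, Ridge Plot 37/22≈1.68, Hill Ranch 31/30≈1.03.
Take all of Twin Wells (7 m³, value 23) ; 9 m³ left.
Fill the last 9 m³ with part of Clay Flats: 9/10 of it earns 18.9.
Total value = 41.9.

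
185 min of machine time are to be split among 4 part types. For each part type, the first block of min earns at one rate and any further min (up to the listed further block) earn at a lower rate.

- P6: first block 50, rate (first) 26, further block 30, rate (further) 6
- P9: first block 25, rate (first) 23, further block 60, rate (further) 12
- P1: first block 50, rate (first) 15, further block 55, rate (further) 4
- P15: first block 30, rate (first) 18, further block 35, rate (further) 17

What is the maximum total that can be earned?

Order all 8 blocks by rate: P6/first 26 > P9/first 23 > P15/first 18 > P15/second 17 > P1/first 15 > P9/second 12 > P6/second 6 > P1/second 4.
Fill P6 first block (50 at 26) ; 135 left.
P9 first at 23: fill all 25 ; 110 left.
P15/first (18): +30 ; 80 left.
P15/second (17): +35 ; 45 left.
45 remain; put them into P1 first at 15.
Total = 26×50 + 23×25 + 18×30 + 17×35 + 15×45 = 3685.

3685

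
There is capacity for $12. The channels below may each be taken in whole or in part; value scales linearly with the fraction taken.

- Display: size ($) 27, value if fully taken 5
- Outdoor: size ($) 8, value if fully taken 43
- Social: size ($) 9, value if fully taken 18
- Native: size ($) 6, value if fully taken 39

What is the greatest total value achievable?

Best value per unit of size first: Native 39/6≈6.5, Outdoor 43/8≈5.38, Social 18/9≈2, Display 5/27≈0.185.
All 6 $ of Native fit (value 39) ; 6 remain.
Only 6 $ remain; take 6/8 of Outdoor for value 43×6/8 = 32.25.
Total value = 71.25.

71.25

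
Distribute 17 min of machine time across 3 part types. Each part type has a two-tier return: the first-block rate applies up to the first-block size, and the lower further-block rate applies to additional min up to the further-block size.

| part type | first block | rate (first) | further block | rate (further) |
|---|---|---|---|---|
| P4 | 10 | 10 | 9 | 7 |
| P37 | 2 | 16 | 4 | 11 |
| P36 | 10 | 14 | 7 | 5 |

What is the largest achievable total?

226

Treat each block as its own option and order by rate: P37/T1 16 > P36/T1 14 > P37/T2 11 > P4/T1 10 > P4/T2 7 > P36/T2 5.
P37 T1 at 16: fill all 2 ; 15 left.
P36/T1 (14): +10 ; 5 left.
Fill P37 T2 block (4 at 11) ; 1 left.
P4 T1 at 10: only 1 left, fill 1.
Total = 16×2 + 14×10 + 11×4 + 10×1 = 226.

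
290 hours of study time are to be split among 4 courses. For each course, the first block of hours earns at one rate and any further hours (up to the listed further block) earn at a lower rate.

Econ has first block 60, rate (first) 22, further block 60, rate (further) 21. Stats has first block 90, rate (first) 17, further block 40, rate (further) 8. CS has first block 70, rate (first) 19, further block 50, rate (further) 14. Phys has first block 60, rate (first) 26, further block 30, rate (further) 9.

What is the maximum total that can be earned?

Rank every tier by rate: Phys/tier1 26 > Econ/tier1 22 > Econ/tier2 21 > CS/tier1 19 > Stats/tier1 17 > CS/tier2 14 > Phys/tier2 9 > Stats/tier2 8.
Phys tier1 at 26: fill all 60 ; 230 left.
Econ tier1 at 22: fill all 60 ; 170 left.
Econ/tier2 (21): +60 ; 110 left.
CS tier1 at 19: fill all 70 ; 40 left.
Stats/tier1: +40 of 90 at 17; pool empty.
Total = 26×60 + 22×60 + 21×60 + 19×70 + 17×40 = 6150.

6150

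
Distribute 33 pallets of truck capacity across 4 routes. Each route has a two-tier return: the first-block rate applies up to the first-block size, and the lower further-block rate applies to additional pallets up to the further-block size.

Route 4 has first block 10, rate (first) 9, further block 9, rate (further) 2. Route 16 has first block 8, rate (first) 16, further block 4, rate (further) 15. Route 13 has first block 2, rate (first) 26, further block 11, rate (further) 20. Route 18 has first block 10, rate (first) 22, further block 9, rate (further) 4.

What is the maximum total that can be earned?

650

Rank every tier by rate: Route 13/first 26 > Route 18/first 22 > Route 13/second 20 > Route 16/first 16 > Route 16/second 15 > Route 4/first 9 > Route 18/second 4 > Route 4/second 2.
Route 13/first (26): +2 → 31 left.
Fill Route 18 first block (10 at 22) → 21 left.
Route 13/second (20): +11 → 10 left.
Route 16/first (16): +8 → 2 left.
Route 16 second at 15: only 2 left, fill 2.
Total = 26×2 + 22×10 + 20×11 + 16×8 + 15×2 = 650.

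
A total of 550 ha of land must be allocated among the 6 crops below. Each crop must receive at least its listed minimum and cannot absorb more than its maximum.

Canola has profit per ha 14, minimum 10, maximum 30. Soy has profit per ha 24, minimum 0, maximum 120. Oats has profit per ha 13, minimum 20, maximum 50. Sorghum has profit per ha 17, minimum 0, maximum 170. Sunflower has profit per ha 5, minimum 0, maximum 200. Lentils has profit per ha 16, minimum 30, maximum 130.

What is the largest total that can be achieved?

9170

Meeting every minimum uses 10+0+20+0+0+30 = 60 ha, leaving 490.
Order the crops by profit per ha: Soy 24 > Sorghum 17 > Lentils 16 > Canola 14 > Oats 13 > Sunflower 5.
Give Soy 120 more to hit its cap of 120 → 370 left.
Sorghum: +170 to 170 (cap) → 200 left.
Give Lentils 100 more to hit its cap of 130 → 100 left.
Canola takes 20 more to reach its cap of 30 → 80 left.
Oats: +30 to 50 (cap) → 50 left.
Sunflower has room for 200 more but only 50 remain, so it gets 50.
Total = 14×30 + 24×120 + 13×50 + 17×170 + 5×50 + 16×130 = 9170.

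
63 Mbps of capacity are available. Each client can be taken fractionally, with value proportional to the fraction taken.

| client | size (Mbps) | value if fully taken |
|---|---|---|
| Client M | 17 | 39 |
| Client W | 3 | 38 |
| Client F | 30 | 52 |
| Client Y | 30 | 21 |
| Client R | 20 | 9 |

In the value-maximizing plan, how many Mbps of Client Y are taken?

13

Rank by value-to-size ratio: Client W 38/3≈12.7, Client M 39/17≈2.29, Client F 52/30≈1.73, Client Y 21/30≈0.7, Client R 9/20≈0.45.
All 3 Mbps of Client W fit (value 38) ; 60 remain.
All 17 Mbps of Client M fit (value 39) ; 43 remain.
Client F: take in full, 30 Mbps for value 52 ; 13 left.
Fill the last 13 Mbps with part of Client Y: 13/30 of it earns 9.1.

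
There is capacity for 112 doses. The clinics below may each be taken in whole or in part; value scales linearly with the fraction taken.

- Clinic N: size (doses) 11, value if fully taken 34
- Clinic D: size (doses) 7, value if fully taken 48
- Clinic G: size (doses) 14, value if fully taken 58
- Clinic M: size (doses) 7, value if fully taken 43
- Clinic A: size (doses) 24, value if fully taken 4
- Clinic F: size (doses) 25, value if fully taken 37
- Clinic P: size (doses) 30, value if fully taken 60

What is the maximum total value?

283

Best value per unit of size first: Clinic D 48/7≈6.86, Clinic M 43/7≈6.14, Clinic G 58/14≈4.14, Clinic N 34/11≈3.09, Clinic P 60/30≈2, Clinic F 37/25≈1.48, Clinic A 4/24≈0.167.
Take all of Clinic D (7 doses, value 48) — 105 doses left.
All 7 doses of Clinic M fit (value 43) — 98 remain.
Clinic G: take in full, 14 doses for value 58 — 84 left.
All 11 doses of Clinic N fit (value 34) — 73 remain.
Take all of Clinic P (30 doses, value 60) — 43 doses left.
All 25 doses of Clinic F fit (value 37) — 18 remain.
Only 18 doses remain; take 18/24 of Clinic A for value 4×18/24 = 3.
Total value = 283.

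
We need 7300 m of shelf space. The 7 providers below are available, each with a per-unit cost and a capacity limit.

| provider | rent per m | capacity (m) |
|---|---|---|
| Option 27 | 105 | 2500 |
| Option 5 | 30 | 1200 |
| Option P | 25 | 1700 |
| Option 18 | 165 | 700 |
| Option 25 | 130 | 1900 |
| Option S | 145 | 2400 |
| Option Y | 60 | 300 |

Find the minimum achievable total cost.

Use providers in increasing cost order.
Take 1700 from Option P at 25 — need 5600 more.
Option 5 (30): use full 1200 — 4400 m to go.
Option Y at 60: take all 300 m — 4100 still needed.
Take 2500 from Option 27 at 105 — need 1600 more.
Option 25 at 130: take 1600 of its 1900 — requirement met.
Option S, Option 18: unused.
Cost = 1700×25 + 1200×30 + 300×60 + 2500×105 + 1600×130 = 567000.

567000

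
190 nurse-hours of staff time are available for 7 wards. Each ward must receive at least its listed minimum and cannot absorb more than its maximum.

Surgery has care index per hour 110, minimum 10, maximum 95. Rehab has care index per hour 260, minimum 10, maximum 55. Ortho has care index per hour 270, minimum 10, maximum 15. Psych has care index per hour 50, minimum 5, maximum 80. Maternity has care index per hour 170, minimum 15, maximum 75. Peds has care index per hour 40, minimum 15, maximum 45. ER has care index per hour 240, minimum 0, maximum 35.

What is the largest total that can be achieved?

38050

Meeting every minimum uses 10+10+10+5+15+15+0 = 65 nurse-hours, leaving 125.
Order the wards by care index per hour: Ortho 270 > Rehab 260 > ER 240 > Maternity 170 > Surgery 110 > Psych 50 > Peds 40.
Give Ortho 5 more to hit its cap of 15 ; 120 left.
Give Rehab 45 more to hit its cap of 55 ; 75 left.
ER: +35 to 35 (cap) ; 40 left.
Maternity: +40 (room for 60) → 55. Pool exhausted.
Total = 110×10 + 260×55 + 270×15 + 50×5 + 170×55 + 40×15 + 240×35 = 38050.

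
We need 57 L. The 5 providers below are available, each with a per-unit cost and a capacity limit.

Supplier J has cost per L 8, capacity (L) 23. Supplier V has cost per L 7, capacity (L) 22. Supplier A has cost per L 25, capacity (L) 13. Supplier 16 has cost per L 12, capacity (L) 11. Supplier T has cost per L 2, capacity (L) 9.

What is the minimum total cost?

392

Fill from the cheapest provider first.
Supplier T (2): use full 9 — 48 L to go.
Supplier V at 7: take all 22 L — 26 still needed.
Take 23 from Supplier J at 8 — need 3 more.
Supplier 16 at 12: take 3 of its 11 — requirement met.
Supplier A: unused.
Cost = 9×2 + 22×7 + 23×8 + 3×12 = 392.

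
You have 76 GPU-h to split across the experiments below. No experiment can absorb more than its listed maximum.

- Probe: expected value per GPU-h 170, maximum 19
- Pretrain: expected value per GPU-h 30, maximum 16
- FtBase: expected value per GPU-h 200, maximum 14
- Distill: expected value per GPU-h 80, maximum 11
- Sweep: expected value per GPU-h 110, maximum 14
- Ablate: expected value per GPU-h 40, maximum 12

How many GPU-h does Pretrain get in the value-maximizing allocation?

Order the experiments by expected value per GPU-h: FtBase 200 > Probe 170 > Sweep 110 > Distill 80 > Ablate 40 > Pretrain 30.
Give FtBase 14 to hit its cap of 14 ; 62 left.
Probe takes 19 to reach its cap of 19 ; 43 left.
Sweep takes 14 to reach its cap of 14 ; 29 left.
Distill takes 11 to reach its cap of 11 ; 18 left.
Give Ablate 12 to hit its cap of 12 ; 6 left.
Pretrain: +6 (room for 16) → 6. Pool exhausted.

6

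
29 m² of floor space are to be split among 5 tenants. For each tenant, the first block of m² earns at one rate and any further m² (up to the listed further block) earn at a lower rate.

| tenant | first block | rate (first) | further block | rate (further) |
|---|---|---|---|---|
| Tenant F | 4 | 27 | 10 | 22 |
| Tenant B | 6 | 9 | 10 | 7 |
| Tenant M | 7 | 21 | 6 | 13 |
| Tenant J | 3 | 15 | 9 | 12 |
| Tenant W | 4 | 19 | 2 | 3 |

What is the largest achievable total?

Treat each block as its own option and order by rate: Tenant F/T1 27 > Tenant F/T2 22 > Tenant M/T1 21 > Tenant W/T1 19 > Tenant J/T1 15 > Tenant M/T2 13 > Tenant J/T2 12 > Tenant B/T1 9 > Tenant B/T2 7 > Tenant W/T2 3.
Tenant F T1 at 27: fill all 4 — 25 left.
Fill Tenant F T2 block (10 at 22) — 15 left.
Fill Tenant M T1 block (7 at 21) — 8 left.
Tenant W T1 at 19: fill all 4 — 4 left.
Tenant J/T1 (15): +3 — 1 left.
Tenant M/T2: +1 of 6 at 13; pool empty.
Total = 27×4 + 22×10 + 21×7 + 19×4 + 15×3 + 13×1 = 609.

609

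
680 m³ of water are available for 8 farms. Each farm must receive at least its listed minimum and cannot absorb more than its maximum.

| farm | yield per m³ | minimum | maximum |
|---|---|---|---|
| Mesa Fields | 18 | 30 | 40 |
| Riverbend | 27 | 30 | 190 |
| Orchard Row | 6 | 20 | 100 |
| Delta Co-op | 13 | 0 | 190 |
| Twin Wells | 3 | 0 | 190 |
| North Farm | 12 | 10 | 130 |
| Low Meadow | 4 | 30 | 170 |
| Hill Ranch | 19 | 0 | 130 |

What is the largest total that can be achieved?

Meeting every minimum uses 30+30+20+0+0+10+30+0 = 120 m³, leaving 560.
Highest yield per m³ first: Riverbend 27 > Hill Ranch 19 > Mesa Fields 18 > Delta Co-op 13 > North Farm 12 > Orchard Row 6 > Low Meadow 4 > Twin Wells 3.
Riverbend takes 160 more to reach its cap of 190 — 400 left.
Hill Ranch: +130 to 130 (cap) — 270 left.
Give Mesa Fields 10 more to hit its cap of 40 — 260 left.
Delta Co-op takes 190 more to reach its cap of 190 — 70 left.
North Farm: +70 (room for 120) → 80. Pool exhausted.
Total = 18×40 + 27×190 + 6×20 + 13×190 + 12×80 + 4×30 + 19×130 = 11990.

11990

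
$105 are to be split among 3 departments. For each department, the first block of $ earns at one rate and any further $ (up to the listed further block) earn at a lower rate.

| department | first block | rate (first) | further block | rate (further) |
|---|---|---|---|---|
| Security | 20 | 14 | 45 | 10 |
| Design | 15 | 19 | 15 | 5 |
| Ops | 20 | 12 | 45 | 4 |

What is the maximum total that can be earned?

1280

Order all 6 blocks by rate: Design/first 19 > Security/first 14 > Ops/first 12 > Security/second 10 > Design/second 5 > Ops/second 4.
Design/first (19): +15 ; 90 left.
Security first at 14: fill all 20 ; 70 left.
Ops first at 12: fill all 20 ; 50 left.
Security/second (10): +45 ; 5 left.
Design/second: +5 of 15 at 5; pool empty.
Total = 19×15 + 14×20 + 12×20 + 10×45 + 5×5 = 1280.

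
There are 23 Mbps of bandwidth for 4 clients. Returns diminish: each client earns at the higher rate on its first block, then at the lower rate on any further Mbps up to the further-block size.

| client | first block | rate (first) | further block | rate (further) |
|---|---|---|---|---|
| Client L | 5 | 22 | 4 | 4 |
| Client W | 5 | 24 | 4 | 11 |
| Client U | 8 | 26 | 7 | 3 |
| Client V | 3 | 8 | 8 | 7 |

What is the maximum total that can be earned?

Treat each block as its own option and order by rate: Client U/T1 26 > Client W/T1 24 > Client L/T1 22 > Client W/T2 11 > Client V/T1 8 > Client V/T2 7 > Client L/T2 4 > Client U/T2 3.
Client U T1 at 26: fill all 8 → 15 left.
Client W/T1 (24): +5 → 10 left.
Client L T1 at 22: fill all 5 → 5 left.
Client W T2 at 11: fill all 4 → 1 left.
Client V T1 at 8: only 1 left, fill 1.
Total = 26×8 + 24×5 + 22×5 + 11×4 + 8×1 = 490.

490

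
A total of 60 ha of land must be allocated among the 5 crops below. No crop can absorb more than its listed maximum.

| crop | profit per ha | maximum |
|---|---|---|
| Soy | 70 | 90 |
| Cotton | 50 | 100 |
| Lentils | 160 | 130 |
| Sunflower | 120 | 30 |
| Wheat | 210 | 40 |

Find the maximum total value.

Order the crops by profit per ha: Wheat 210 > Lentils 160 > Sunflower 120 > Soy 70 > Cotton 50.
Give Wheat 40 to hit its cap of 40 → 20 left.
Lentils: +20 (room for 130) → 20. Pool exhausted.
Total = 160×20 + 210×40 = 11600.

11600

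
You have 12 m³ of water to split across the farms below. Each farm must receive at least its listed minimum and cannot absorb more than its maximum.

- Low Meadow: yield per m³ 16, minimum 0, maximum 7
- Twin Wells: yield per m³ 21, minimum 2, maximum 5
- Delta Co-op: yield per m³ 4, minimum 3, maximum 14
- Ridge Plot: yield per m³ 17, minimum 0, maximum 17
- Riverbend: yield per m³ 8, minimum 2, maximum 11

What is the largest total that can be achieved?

Meeting every minimum uses 0+2+3+0+2 = 7 m³, leaving 5.
Rank by yield per m³: Twin Wells 21 > Ridge Plot 17 > Low Meadow 16 > Riverbend 8 > Delta Co-op 4.
Give Twin Wells 3 more to hit its cap of 5 → 2 left.
Only 2 left; Ridge Plot takes them to reach 2.
Total = 21×5 + 4×3 + 17×2 + 8×2 = 167.

167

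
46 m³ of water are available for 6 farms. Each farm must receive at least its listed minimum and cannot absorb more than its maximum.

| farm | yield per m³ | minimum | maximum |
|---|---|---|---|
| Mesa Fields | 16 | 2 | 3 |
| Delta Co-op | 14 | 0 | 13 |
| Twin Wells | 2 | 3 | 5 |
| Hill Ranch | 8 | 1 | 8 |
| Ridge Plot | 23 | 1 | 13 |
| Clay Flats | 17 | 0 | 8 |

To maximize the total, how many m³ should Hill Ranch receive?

Meeting every minimum uses 2+0+3+1+1+0 = 7 m³, leaving 39.
Order the farms by yield per m³: Ridge Plot 23 > Clay Flats 17 > Mesa Fields 16 > Delta Co-op 14 > Hill Ranch 8 > Twin Wells 2.
Ridge Plot takes 12 more to reach its cap of 13 → 27 left.
Clay Flats takes 8 more to reach its cap of 8 → 19 left.
Give Mesa Fields 1 more to hit its cap of 3 → 18 left.
Delta Co-op: +13 to 13 (cap) → 5 left.
Only 5 left; Hill Ranch takes them to reach 6.

6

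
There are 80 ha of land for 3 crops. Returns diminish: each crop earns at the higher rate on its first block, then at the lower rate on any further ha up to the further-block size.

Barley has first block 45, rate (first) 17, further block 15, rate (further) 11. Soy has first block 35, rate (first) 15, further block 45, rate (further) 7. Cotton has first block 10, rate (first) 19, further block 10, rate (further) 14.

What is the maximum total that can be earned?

Treat each block as its own option and order by rate: Cotton/T1 19 > Barley/T1 17 > Soy/T1 15 > Cotton/T2 14 > Barley/T2 11 > Soy/T2 7.
Cotton T1 at 19: fill all 10 ; 70 left.
Fill Barley T1 block (45 at 17) ; 25 left.
25 remain; put them into Soy T1 at 15.
Total = 19×10 + 17×45 + 15×25 = 1330.

1330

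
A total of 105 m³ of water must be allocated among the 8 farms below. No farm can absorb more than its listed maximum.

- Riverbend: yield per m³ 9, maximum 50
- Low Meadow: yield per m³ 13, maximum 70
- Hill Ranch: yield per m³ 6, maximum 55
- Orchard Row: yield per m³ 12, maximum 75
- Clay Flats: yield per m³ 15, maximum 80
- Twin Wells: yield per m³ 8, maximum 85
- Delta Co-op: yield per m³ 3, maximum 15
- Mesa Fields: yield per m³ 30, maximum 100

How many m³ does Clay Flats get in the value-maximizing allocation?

5

Highest yield per m³ first: Mesa Fields 30 > Clay Flats 15 > Low Meadow 13 > Orchard Row 12 > Riverbend 9 > Twin Wells 8 > Hill Ranch 6 > Delta Co-op 3.
Mesa Fields: +100 to 100 (cap) ; 5 left.
Only 5 left; Clay Flats takes them to reach 5.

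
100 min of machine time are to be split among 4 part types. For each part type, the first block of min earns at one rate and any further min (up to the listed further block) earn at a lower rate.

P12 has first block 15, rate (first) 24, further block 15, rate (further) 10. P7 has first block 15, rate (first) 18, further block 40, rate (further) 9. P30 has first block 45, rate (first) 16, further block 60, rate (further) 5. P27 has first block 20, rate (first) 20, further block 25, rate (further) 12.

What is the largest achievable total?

1810

Treat each block as its own option and order by rate: P12/first 24 > P27/first 20 > P7/first 18 > P30/first 16 > P27/second 12 > P12/second 10 > P7/second 9 > P30/second 5.
P12/first (24): +15 ; 85 left.
Fill P27 first block (20 at 20) ; 65 left.
P7 first at 18: fill all 15 ; 50 left.
P30 first at 16: fill all 45 ; 5 left.
P27 second at 12: only 5 left, fill 5.
Total = 24×15 + 20×20 + 18×15 + 16×45 + 12×5 = 1810.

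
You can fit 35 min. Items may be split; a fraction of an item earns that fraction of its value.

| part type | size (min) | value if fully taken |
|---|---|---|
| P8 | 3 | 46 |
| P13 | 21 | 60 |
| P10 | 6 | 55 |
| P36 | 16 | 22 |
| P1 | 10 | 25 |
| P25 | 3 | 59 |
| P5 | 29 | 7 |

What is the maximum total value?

225

Sort by value density: P25 59/3≈19.7, P8 46/3≈15.3, P10 55/6≈9.17, P13 60/21≈2.86, P1 25/10≈2.5, P36 22/16≈1.38, P5 7/29≈0.241.
All 3 min of P25 fit (value 59) ; 32 remain.
Take all of P8 (3 min, value 46) ; 29 min left.
All 6 min of P10 fit (value 55) ; 23 remain.
P13: take in full, 21 min for value 60 ; 2 left.
2 min left: a 2/10 share of P1 gives 25×2/10 = 5.
Total value = 225.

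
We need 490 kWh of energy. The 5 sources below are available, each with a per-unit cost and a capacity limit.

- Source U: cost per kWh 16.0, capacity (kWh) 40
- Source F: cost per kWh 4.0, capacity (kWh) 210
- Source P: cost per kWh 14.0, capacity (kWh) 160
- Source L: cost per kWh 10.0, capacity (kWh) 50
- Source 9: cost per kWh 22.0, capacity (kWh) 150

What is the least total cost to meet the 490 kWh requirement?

4880

Fill from the cheapest source first.
Source F at 4.0: take all 210 kWh → 280 still needed.
Source L at 10.0: take all 50 kWh → 230 still needed.
Take 160 from Source P at 14.0 → need 70 more.
Source U (16.0): use full 40 → 30 kWh to go.
Take 30 from Source 9 at 22.0 to finish.
Cost = 210×4.0 + 50×10.0 + 160×14.0 + 40×16.0 + 30×22.0 = 4880.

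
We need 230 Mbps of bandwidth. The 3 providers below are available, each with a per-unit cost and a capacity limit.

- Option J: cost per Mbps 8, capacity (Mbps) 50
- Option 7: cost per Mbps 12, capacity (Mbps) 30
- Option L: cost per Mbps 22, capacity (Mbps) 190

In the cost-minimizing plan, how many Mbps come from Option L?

150

Cheapest first:
Option J at 8: take all 50 Mbps ; 180 still needed.
Option 7 (12): use full 30 ; 150 Mbps to go.
Take 150 from Option L at 22 to finish.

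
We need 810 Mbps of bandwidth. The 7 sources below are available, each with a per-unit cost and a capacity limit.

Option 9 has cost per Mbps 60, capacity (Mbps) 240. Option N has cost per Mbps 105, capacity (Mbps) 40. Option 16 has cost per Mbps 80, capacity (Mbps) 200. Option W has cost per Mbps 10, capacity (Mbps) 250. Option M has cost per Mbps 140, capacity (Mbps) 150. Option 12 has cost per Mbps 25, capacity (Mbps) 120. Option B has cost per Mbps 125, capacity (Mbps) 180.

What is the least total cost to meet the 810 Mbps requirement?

35900

Cheapest first:
Option W (10): use full 250 — 560 Mbps to go.
Option 12 at 25: take all 120 Mbps — 440 still needed.
Option 9 at 60: take all 240 Mbps — 200 still needed.
Option 16 at 80: take all 200 Mbps — 0 still needed.
Option N, Option B, Option M: unused.
Cost = 250×10 + 120×25 + 240×60 + 200×80 = 35900.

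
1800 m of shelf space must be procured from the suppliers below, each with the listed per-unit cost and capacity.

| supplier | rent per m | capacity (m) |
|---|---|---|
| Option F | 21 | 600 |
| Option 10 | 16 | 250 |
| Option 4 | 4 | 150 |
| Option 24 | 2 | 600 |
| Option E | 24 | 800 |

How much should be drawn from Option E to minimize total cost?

200

Use suppliers in increasing cost order.
Option 24 at 2: take all 600 m ; 1200 still needed.
Option 4 (4): use full 150 ; 1050 m to go.
Option 10 (16): use full 250 ; 800 m to go.
Take 600 from Option F at 21 ; need 200 more.
Option E (24): take the remaining 200 ; done.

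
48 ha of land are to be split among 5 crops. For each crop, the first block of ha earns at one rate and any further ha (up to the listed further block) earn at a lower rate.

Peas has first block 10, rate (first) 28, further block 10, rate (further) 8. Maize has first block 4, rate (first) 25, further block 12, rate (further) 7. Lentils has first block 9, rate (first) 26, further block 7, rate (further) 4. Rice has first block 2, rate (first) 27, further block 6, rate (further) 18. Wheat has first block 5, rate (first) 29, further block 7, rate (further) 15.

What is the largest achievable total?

1066

Treat each block as its own option and order by rate: Wheat/first 29 > Peas/first 28 > Rice/first 27 > Lentils/first 26 > Maize/first 25 > Rice/second 18 > Wheat/second 15 > Peas/second 8 > Maize/second 7 > Lentils/second 4.
Fill Wheat first block (5 at 29) → 43 left.
Peas first at 28: fill all 10 → 33 left.
Rice/first (27): +2 → 31 left.
Lentils first at 26: fill all 9 → 22 left.
Maize first at 25: fill all 4 → 18 left.
Rice second at 18: fill all 6 → 12 left.
Wheat second at 15: fill all 7 → 5 left.
Peas second at 8: only 5 left, fill 5.
Total = 29×5 + 28×10 + 27×2 + 26×9 + 25×4 + 18×6 + 15×7 + 8×5 = 1066.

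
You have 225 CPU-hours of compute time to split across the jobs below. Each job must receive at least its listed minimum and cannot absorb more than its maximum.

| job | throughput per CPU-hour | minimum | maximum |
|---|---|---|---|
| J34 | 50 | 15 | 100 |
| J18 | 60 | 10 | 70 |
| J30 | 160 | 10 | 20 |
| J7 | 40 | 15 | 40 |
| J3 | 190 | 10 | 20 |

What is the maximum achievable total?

16800

Meeting every minimum uses 15+10+10+15+10 = 60 CPU-hours, leaving 165.
Order the jobs by throughput per CPU-hour: J3 190 > J30 160 > J18 60 > J34 50 > J7 40.
J3 takes 10 more to reach its cap of 20 → 155 left.
J30: +10 to 20 (cap) → 145 left.
Give J18 60 more to hit its cap of 70 → 85 left.
J34: +85 to 100 (cap) → 0 left.
Total = 50×100 + 60×70 + 160×20 + 40×15 + 190×20 = 16800.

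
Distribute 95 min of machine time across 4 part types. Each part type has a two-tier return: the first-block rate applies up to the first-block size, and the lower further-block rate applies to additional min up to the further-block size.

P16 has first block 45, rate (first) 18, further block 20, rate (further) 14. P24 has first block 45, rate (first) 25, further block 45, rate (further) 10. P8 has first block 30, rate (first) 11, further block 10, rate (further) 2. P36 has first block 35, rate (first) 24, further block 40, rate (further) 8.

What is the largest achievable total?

Rank every tier by rate: P24/tier1 25 > P36/tier1 24 > P16/tier1 18 > P16/tier2 14 > P8/tier1 11 > P24/tier2 10 > P36/tier2 8 > P8/tier2 2.
P24/tier1 (25): +45 ; 50 left.
Fill P36 tier1 block (35 at 24) ; 15 left.
P16 tier1 at 18: only 15 left, fill 15.
Total = 25×45 + 24×35 + 18×15 = 2235.

2235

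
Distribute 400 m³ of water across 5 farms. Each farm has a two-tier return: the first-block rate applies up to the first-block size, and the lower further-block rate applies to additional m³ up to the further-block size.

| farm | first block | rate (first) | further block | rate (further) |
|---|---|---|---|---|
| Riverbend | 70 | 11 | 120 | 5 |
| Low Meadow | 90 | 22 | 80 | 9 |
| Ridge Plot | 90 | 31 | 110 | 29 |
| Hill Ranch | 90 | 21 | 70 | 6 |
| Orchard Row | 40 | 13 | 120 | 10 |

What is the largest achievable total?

Rank every tier by rate: Ridge Plot/tier1 31 > Ridge Plot/tier2 29 > Low Meadow/tier1 22 > Hill Ranch/tier1 21 > Orchard Row/tier1 13 > Riverbend/tier1 11 > Orchard Row/tier2 10 > Low Meadow/tier2 9 > Hill Ranch/tier2 6 > Riverbend/tier2 5.
Ridge Plot tier1 at 31: fill all 90 ; 310 left.
Ridge Plot tier2 at 29: fill all 110 ; 200 left.
Low Meadow tier1 at 22: fill all 90 ; 110 left.
Fill Hill Ranch tier1 block (90 at 21) ; 20 left.
Orchard Row/tier1: +20 of 40 at 13; pool empty.
Total = 31×90 + 29×110 + 22×90 + 21×90 + 13×20 = 10110.

10110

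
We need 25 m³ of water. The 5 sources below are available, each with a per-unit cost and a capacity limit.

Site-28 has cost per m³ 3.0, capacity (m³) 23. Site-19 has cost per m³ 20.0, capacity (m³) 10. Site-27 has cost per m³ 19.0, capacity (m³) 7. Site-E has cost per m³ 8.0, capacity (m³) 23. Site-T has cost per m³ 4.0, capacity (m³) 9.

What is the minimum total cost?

77

Cheapest first:
Site-28 (3.0): use full 23 ; 2 m³ to go.
Take 2 from Site-T at 4.0 to finish.
Site-E, Site-27, Site-19: unused.
Cost = 23×3.0 + 2×4.0 = 77.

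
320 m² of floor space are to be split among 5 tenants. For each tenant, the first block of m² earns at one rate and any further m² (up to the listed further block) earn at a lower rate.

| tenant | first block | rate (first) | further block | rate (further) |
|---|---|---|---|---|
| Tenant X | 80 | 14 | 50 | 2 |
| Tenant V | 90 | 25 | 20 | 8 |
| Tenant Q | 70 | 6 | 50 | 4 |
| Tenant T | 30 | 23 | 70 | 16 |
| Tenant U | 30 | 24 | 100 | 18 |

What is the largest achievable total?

6580

Treat each block as its own option and order by rate: Tenant V/T1 25 > Tenant U/T1 24 > Tenant T/T1 23 > Tenant U/T2 18 > Tenant T/T2 16 > Tenant X/T1 14 > Tenant V/T2 8 > Tenant Q/T1 6 > Tenant Q/T2 4 > Tenant X/T2 2.
Fill Tenant V T1 block (90 at 25) ; 230 left.
Fill Tenant U T1 block (30 at 24) ; 200 left.
Tenant T T1 at 23: fill all 30 ; 170 left.
Tenant U T2 at 18: fill all 100 ; 70 left.
Tenant T T2 at 16: fill all 70 ; 0 left.
Total = 25×90 + 24×30 + 23×30 + 18×100 + 16×70 = 6580.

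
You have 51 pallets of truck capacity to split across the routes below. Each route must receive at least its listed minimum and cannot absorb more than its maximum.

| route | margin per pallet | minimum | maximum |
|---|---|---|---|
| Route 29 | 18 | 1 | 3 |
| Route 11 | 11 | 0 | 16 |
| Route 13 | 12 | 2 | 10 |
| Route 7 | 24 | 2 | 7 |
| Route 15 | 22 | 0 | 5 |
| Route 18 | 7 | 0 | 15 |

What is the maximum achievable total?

Meeting every minimum uses 1+0+2+2+0+0 = 5 pallets, leaving 46.
Highest margin per pallet first: Route 7 24 > Route 15 22 > Route 29 18 > Route 13 12 > Route 11 11 > Route 18 7.
Route 7: +5 to 7 (cap) ; 41 left.
Route 15: +5 to 5 (cap) ; 36 left.
Route 29 takes 2 more to reach its cap of 3 ; 34 left.
Route 13 takes 8 more to reach its cap of 10 ; 26 left.
Give Route 11 16 more to hit its cap of 16 ; 10 left.
Only 10 left; Route 18 takes them to reach 10.
Total = 18×3 + 11×16 + 12×10 + 24×7 + 22×5 + 7×10 = 698.

698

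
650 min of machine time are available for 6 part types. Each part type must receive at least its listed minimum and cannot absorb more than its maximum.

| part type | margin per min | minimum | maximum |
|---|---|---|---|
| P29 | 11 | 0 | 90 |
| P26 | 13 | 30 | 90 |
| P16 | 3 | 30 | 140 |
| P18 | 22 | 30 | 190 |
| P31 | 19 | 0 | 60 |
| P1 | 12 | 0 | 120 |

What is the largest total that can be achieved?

9220

Meeting every minimum uses 0+30+30+30+0+0 = 90 min, leaving 560.
Order the part types by margin per min: P18 22 > P31 19 > P26 13 > P1 12 > P29 11 > P16 3.
P18 takes 160 more to reach its cap of 190 ; 400 left.
P31 takes 60 more to reach its cap of 60 ; 340 left.
P26 takes 60 more to reach its cap of 90 ; 280 left.
P1 takes 120 more to reach its cap of 120 ; 160 left.
P29: +90 to 90 (cap) ; 70 left.
P16: +70 (room for 110) → 100. Pool exhausted.
Total = 11×90 + 13×90 + 3×100 + 22×190 + 19×60 + 12×120 = 9220.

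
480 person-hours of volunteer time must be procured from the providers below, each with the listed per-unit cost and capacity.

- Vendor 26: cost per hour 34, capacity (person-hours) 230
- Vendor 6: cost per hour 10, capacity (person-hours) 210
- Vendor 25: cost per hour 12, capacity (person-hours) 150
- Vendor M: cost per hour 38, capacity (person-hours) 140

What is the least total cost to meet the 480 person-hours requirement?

Cheapest first:
Vendor 6 at 10: take all 210 person-hours → 270 still needed.
Vendor 25 at 12: take all 150 person-hours → 120 still needed.
Take 120 from Vendor 26 at 34 to finish.
Vendor M: unused.
Cost = 210×10 + 150×12 + 120×34 = 7980.

7980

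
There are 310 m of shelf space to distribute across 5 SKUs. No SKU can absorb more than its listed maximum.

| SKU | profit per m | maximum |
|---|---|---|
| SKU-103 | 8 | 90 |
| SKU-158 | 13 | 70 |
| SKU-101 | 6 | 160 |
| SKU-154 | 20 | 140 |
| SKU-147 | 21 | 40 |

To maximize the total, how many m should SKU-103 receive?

60

Rank by profit per m: SKU-147 21 > SKU-154 20 > SKU-158 13 > SKU-103 8 > SKU-101 6.
SKU-147: +40 to 40 (cap) — 270 left.
SKU-154: +140 to 140 (cap) — 130 left.
SKU-158: +70 to 70 (cap) — 60 left.
Only 60 left; SKU-103 takes them to reach 60.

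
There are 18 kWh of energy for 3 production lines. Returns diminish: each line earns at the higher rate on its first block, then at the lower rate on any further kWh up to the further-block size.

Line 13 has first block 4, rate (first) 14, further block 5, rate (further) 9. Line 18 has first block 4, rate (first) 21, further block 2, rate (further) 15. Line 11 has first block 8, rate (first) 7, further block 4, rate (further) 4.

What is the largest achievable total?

236

Rank every tier by rate: Line 18/first 21 > Line 18/second 15 > Line 13/first 14 > Line 13/second 9 > Line 11/first 7 > Line 11/second 4.
Fill Line 18 first block (4 at 21) ; 14 left.
Line 18 second at 15: fill all 2 ; 12 left.
Fill Line 13 first block (4 at 14) ; 8 left.
Line 13/second (9): +5 ; 3 left.
Line 11 first at 7: only 3 left, fill 3.
Total = 21×4 + 15×2 + 14×4 + 9×5 + 7×3 = 236.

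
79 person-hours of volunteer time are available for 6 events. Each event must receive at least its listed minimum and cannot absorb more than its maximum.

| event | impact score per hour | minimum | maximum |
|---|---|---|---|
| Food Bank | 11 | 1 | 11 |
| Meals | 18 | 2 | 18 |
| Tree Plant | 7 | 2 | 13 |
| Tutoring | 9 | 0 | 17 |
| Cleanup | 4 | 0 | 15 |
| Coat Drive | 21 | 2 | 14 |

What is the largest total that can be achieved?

Meeting every minimum uses 1+2+2+0+0+2 = 7 person-hours, leaving 72.
Highest impact score per hour first: Coat Drive 21 > Meals 18 > Food Bank 11 > Tutoring 9 > Tree Plant 7 > Cleanup 4.
Coat Drive: +12 to 14 (cap) → 60 left.
Meals: +16 to 18 (cap) → 44 left.
Give Food Bank 10 more to hit its cap of 11 → 34 left.
Tutoring takes 17 more to reach its cap of 17 → 17 left.
Give Tree Plant 11 more to hit its cap of 13 → 6 left.
Cleanup: +6 (room for 15) → 6. Pool exhausted.
Total = 11×11 + 18×18 + 7×13 + 9×17 + 4×6 + 21×14 = 1007.

1007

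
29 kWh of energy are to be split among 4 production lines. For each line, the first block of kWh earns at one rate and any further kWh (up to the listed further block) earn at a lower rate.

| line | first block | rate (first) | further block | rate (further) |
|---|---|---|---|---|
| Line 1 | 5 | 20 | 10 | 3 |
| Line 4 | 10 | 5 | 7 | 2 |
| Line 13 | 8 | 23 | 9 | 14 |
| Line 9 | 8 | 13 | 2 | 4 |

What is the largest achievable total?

Order all 8 blocks by rate: Line 13/T1 23 > Line 1/T1 20 > Line 13/T2 14 > Line 9/T1 13 > Line 4/T1 5 > Line 9/T2 4 > Line 1/T2 3 > Line 4/T2 2.
Line 13/T1 (23): +8 → 21 left.
Line 1/T1 (20): +5 → 16 left.
Line 13 T2 at 14: fill all 9 → 7 left.
Line 9/T1: +7 of 8 at 13; pool empty.
Total = 23×8 + 20×5 + 14×9 + 13×7 = 501.

501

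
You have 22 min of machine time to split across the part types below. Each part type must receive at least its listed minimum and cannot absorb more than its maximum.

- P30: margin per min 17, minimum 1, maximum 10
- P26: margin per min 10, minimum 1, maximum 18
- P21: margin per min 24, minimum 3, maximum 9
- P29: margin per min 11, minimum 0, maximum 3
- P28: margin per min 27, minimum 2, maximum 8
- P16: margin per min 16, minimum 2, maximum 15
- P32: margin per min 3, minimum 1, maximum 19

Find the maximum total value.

Meeting every minimum uses 1+1+3+0+2+2+1 = 10 min, leaving 12.
Rank by margin per min: P28 27 > P21 24 > P30 17 > P16 16 > P29 11 > P26 10 > P32 3.
P28: +6 to 8 (cap) ; 6 left.
P21 takes 6 more to reach its cap of 9 ; 0 left.
Total = 17×1 + 10×1 + 24×9 + 27×8 + 16×2 + 3×1 = 494.

494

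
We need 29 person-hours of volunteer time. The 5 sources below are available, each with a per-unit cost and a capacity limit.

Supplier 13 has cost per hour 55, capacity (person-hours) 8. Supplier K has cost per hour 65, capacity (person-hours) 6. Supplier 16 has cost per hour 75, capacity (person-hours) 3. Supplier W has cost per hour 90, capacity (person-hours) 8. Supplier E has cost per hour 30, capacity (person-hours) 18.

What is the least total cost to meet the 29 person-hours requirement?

1175

Fill from the cheapest source first.
Supplier E (30): use full 18 → 11 person-hours to go.
Take 8 from Supplier 13 at 55 → need 3 more.
Take 3 from Supplier K at 65 to finish.
Supplier 16, Supplier W: unused.
Cost = 18×30 + 8×55 + 3×65 = 1175.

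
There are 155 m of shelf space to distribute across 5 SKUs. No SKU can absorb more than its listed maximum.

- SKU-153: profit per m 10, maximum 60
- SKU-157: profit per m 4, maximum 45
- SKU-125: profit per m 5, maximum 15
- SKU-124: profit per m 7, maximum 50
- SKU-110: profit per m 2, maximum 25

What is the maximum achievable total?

1145

Rank by profit per m: SKU-153 10 > SKU-124 7 > SKU-125 5 > SKU-157 4 > SKU-110 2.
Give SKU-153 60 to hit its cap of 60 — 95 left.
Give SKU-124 50 to hit its cap of 50 — 45 left.
Give SKU-125 15 to hit its cap of 15 — 30 left.
Only 30 left; SKU-157 takes them to reach 30.
Total = 10×60 + 4×30 + 5×15 + 7×50 = 1145.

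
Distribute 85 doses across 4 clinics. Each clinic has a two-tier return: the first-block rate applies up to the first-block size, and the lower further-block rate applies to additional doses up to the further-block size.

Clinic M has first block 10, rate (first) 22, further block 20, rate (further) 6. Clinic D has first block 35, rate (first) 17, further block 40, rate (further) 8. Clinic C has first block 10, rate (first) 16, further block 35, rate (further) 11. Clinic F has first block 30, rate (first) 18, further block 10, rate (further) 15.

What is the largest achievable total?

1515

Order all 8 blocks by rate: Clinic M/first 22 > Clinic F/first 18 > Clinic D/first 17 > Clinic C/first 16 > Clinic F/second 15 > Clinic C/second 11 > Clinic D/second 8 > Clinic M/second 6.
Clinic M/first (22): +10 ; 75 left.
Clinic F first at 18: fill all 30 ; 45 left.
Fill Clinic D first block (35 at 17) ; 10 left.
Fill Clinic C first block (10 at 16) ; 0 left.
Total = 22×10 + 18×30 + 17×35 + 16×10 = 1515.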